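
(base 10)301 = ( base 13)1A2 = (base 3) 102011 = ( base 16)12D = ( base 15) 151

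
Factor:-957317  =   - 957317^1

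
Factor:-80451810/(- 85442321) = 2^1*3^2 * 5^1 * 59^1 * 109^1*139^1 * 383^( - 1)*223087^( - 1)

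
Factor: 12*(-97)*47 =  - 2^2 *3^1*47^1*97^1 = - 54708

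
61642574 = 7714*7991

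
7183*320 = 2298560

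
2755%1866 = 889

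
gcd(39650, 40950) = 650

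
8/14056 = 1/1757=0.00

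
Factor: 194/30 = 97/15 = 3^(-1 )*5^( - 1)*97^1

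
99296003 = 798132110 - 698836107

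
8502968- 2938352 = 5564616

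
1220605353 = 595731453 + 624873900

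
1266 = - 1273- - 2539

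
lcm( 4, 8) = 8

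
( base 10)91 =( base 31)2T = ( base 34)2n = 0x5B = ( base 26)3d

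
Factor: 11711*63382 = 2^1*7^2 *11^1*43^1* 67^1*239^1=742266602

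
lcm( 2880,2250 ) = 72000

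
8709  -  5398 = 3311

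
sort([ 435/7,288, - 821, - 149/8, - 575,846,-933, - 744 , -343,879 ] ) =[ - 933, - 821,-744, - 575,-343, - 149/8, 435/7, 288, 846, 879]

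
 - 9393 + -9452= - 18845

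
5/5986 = 5/5986 = 0.00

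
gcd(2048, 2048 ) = 2048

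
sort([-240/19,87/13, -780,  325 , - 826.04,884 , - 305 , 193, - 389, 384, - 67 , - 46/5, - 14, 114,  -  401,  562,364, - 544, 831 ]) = [-826.04, - 780 , - 544, - 401 , - 389, - 305, - 67, - 14 , - 240/19, -46/5,87/13,114,193 , 325, 364, 384 , 562 , 831, 884]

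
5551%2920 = 2631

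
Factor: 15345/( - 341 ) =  - 3^2*5^1 = - 45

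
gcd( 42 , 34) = 2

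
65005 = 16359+48646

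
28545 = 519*55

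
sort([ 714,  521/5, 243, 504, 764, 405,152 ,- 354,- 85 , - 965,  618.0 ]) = [ - 965, - 354, - 85, 521/5 , 152,243,405, 504 , 618.0, 714 , 764] 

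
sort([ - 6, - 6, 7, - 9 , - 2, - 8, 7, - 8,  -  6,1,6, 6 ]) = [ - 9,- 8, - 8,-6, - 6, - 6, - 2,  1, 6 , 6, 7, 7]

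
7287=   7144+143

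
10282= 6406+3876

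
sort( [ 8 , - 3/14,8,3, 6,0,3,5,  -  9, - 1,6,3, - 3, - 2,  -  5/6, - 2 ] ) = [ - 9,-3,  -  2,-2, - 1,-5/6, - 3/14,0,3,3,3, 5, 6,6, 8,8]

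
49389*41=2024949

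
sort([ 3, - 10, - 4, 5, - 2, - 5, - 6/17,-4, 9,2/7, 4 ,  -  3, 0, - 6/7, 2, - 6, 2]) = [ - 10, - 6, - 5 ,  -  4, - 4,-3,-2, - 6/7, -6/17, 0, 2/7, 2,2, 3, 4,5, 9]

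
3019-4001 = - 982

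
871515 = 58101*15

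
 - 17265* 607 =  - 10479855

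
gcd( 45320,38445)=55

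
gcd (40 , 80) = 40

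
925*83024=76797200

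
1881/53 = 1881/53 = 35.49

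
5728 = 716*8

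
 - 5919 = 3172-9091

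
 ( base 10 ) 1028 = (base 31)125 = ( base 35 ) TD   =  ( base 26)1de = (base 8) 2004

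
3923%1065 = 728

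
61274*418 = 25612532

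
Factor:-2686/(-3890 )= 5^(  -  1)*17^1*79^1*389^( - 1 )  =  1343/1945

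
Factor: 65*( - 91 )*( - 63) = 372645  =  3^2*5^1 * 7^2*13^2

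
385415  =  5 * 77083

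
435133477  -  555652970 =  - 120519493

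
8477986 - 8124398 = 353588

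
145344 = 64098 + 81246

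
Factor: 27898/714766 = 29^1 *743^(-1 ) = 29/743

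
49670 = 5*9934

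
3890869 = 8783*443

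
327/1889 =327/1889=   0.17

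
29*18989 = 550681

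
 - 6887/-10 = 688+ 7/10=688.70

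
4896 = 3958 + 938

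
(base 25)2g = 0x42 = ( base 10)66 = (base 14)4a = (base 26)2E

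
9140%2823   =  671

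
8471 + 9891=18362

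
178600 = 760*235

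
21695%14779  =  6916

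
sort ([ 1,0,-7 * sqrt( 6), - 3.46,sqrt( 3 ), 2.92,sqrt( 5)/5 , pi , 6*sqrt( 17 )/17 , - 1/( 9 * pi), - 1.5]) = [  -  7*sqrt(6), - 3.46, - 1.5, - 1/( 9* pi),0,sqrt( 5)/5,1,6*sqrt(17)/17,sqrt( 3), 2.92,  pi ] 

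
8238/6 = 1373 = 1373.00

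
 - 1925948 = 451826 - 2377774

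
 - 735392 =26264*( - 28) 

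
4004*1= 4004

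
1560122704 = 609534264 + 950588440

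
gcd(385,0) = 385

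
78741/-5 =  - 78741/5 = - 15748.20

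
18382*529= 9724078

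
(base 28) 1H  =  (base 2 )101101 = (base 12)39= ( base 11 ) 41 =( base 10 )45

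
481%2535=481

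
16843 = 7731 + 9112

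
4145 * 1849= 7664105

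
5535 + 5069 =10604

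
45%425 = 45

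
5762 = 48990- 43228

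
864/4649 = 864/4649 = 0.19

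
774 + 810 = 1584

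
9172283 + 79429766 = 88602049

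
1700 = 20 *85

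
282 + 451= 733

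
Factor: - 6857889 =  - 3^1 * 233^1* 9811^1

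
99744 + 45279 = 145023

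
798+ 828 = 1626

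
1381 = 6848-5467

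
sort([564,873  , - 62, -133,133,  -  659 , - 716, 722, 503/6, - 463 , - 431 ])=[  -  716 , -659, - 463,- 431, - 133,  -  62,  503/6, 133, 564 , 722,873]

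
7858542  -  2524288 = 5334254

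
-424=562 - 986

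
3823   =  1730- - 2093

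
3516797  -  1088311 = 2428486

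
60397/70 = 862  +  57/70 = 862.81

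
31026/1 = 31026=31026.00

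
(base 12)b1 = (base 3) 11221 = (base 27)4P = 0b10000101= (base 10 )133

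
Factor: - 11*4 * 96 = -2^7 *3^1*11^1=- 4224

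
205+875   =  1080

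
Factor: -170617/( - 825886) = 2^( - 1 )*61^1 *2797^1*412943^(-1)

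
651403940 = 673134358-21730418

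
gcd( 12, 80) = 4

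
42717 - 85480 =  - 42763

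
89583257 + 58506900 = 148090157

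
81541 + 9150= 90691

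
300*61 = 18300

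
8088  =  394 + 7694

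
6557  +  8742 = 15299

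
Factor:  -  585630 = -2^1*3^5*5^1*241^1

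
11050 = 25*442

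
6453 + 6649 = 13102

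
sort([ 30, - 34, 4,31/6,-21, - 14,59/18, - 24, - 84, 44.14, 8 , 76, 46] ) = [ -84, - 34, - 24, - 21, - 14,59/18, 4, 31/6,8, 30, 44.14,46,76 ] 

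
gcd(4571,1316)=7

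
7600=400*19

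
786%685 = 101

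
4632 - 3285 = 1347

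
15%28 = 15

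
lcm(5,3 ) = 15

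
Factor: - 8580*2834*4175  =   - 101518131000 = - 2^3*3^1*5^3*11^1 * 13^2*109^1*167^1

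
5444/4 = 1361= 1361.00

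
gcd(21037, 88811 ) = 1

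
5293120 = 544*9730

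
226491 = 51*4441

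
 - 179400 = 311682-491082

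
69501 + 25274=94775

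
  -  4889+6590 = 1701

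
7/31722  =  7/31722=0.00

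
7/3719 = 7/3719 = 0.00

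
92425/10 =9242  +  1/2 = 9242.50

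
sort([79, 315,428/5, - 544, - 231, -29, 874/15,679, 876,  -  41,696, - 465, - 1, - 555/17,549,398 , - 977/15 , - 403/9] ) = [ - 544,-465, - 231, - 977/15 ,-403/9, - 41, - 555/17,-29, - 1, 874/15,79,428/5,  315,398,549, 679,696, 876]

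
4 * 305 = 1220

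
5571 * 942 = 5247882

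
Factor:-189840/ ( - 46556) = 2^2*3^1*5^1* 7^1 * 103^(-1) = 420/103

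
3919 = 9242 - 5323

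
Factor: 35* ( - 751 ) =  - 5^1 * 7^1  *751^1= - 26285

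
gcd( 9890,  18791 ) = 989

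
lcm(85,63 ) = 5355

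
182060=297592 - 115532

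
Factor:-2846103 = - 3^1*13^1 * 72977^1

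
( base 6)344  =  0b10001000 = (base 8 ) 210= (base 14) 9a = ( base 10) 136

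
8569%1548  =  829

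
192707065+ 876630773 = 1069337838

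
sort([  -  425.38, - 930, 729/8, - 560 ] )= [ - 930,-560, - 425.38, 729/8 ] 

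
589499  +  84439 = 673938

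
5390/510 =539/51 = 10.57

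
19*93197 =1770743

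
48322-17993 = 30329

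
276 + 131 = 407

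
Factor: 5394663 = 3^2*599407^1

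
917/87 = 10 + 47/87 = 10.54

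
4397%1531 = 1335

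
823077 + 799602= 1622679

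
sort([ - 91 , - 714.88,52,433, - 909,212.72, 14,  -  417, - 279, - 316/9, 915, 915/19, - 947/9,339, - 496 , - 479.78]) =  [  -  909, - 714.88, - 496, - 479.78, - 417, - 279, - 947/9,-91 , - 316/9, 14,915/19,52,212.72, 339,433,915] 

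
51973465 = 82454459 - 30480994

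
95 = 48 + 47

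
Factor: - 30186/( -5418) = 39/7 = 3^1 * 7^( - 1 )*13^1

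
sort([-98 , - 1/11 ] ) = [ - 98, - 1/11]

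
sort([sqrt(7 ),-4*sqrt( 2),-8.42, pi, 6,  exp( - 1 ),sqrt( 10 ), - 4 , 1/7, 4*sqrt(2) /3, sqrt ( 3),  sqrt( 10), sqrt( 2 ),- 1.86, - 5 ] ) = [ - 8.42,-4*sqrt( 2),  -  5, - 4, - 1.86, 1/7,exp( - 1 ), sqrt( 2 ), sqrt( 3 ),  4*sqrt( 2)/3,sqrt(  7 ),pi, sqrt (10 ),sqrt( 10 ), 6 ]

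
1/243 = 1/243 = 0.00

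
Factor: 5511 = 3^1*11^1*167^1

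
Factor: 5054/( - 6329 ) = -2^1*7^1*19^2*6329^( - 1)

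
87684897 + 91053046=178737943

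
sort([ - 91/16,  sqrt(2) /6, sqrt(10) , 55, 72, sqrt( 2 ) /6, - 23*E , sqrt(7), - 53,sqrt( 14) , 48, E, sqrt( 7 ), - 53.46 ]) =[- 23*E , - 53.46, - 53,  -  91/16,sqrt( 2)/6, sqrt( 2)/6,sqrt(7),sqrt( 7)  ,  E,sqrt( 10),sqrt( 14), 48, 55, 72 ]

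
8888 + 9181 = 18069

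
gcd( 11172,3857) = 133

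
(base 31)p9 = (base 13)484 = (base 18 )27A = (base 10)784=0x310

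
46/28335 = 46/28335 = 0.00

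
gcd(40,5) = 5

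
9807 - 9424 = 383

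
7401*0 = 0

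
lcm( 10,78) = 390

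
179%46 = 41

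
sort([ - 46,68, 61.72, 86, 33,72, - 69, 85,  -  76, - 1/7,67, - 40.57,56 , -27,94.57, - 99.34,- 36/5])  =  [-99.34,  -  76, -69, - 46, - 40.57, - 27,  -  36/5, - 1/7,33, 56, 61.72,67,68,72,85,  86, 94.57]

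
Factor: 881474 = 2^1*11^1*103^1*389^1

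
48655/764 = 63 + 523/764 = 63.68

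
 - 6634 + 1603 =- 5031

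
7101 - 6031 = 1070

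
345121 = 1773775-1428654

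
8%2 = 0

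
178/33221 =178/33221 = 0.01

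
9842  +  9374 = 19216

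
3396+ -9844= -6448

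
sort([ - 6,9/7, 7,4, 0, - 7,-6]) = [ -7, - 6, - 6,0,9/7,4,7 ]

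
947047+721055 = 1668102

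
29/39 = 29/39 = 0.74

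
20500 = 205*100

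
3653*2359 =8617427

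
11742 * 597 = 7009974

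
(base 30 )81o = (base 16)1C56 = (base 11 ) 54a5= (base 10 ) 7254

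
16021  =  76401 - 60380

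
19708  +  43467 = 63175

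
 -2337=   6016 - 8353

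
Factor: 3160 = 2^3*5^1 * 79^1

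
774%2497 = 774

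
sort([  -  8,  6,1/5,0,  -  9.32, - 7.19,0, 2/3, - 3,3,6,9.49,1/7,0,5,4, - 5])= [ - 9.32, - 8, - 7.19, - 5,-3 , 0, 0,0,1/7, 1/5,2/3,3,4, 5,6,6,9.49 ]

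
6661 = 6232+429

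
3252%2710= 542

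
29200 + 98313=127513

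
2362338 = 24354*97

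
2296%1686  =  610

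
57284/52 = 1101 + 8/13= 1101.62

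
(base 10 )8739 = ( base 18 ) 18H9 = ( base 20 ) 11gj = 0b10001000100011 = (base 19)153i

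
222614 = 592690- 370076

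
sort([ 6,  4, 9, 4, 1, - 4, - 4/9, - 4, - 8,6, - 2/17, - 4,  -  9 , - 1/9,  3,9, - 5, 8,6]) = [ - 9, - 8, -5 ,  -  4, - 4,-4,- 4/9, - 2/17, - 1/9,1, 3, 4 , 4, 6 , 6, 6, 8, 9, 9]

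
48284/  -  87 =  - 48284/87 = - 554.99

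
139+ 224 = 363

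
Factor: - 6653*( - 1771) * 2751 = 32413555713  =  3^1*7^2 * 11^1 * 23^1*131^1*6653^1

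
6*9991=59946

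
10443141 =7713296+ 2729845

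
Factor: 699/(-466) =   -  3/2 = -2^( -1 ) * 3^1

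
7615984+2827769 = 10443753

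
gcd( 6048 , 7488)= 288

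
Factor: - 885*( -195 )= 172575 = 3^2*5^2*13^1 * 59^1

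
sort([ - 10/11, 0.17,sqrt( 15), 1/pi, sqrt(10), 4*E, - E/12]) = [ - 10/11, - E/12, 0.17,1/pi, sqrt(10),sqrt(15),4*E] 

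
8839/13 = 8839/13 = 679.92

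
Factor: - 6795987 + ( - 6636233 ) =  - 2^2 * 5^1*29^1*23159^1 = - 13432220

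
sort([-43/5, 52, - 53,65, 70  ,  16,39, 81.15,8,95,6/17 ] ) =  [ - 53, - 43/5, 6/17,8,16,39,52, 65,70,  81.15, 95]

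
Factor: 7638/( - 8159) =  -2^1*3^1 * 19^1*41^( - 1)*67^1*199^ ( - 1)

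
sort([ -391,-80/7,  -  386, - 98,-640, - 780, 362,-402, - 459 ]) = [ - 780 , - 640, - 459, - 402, - 391,  -  386, - 98,-80/7 , 362 ]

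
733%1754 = 733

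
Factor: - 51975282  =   - 2^1*3^1*31^1*227^1*1231^1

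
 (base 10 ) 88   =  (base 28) 34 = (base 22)40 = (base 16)58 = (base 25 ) 3d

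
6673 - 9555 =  - 2882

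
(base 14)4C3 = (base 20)27f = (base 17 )353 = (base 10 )955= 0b1110111011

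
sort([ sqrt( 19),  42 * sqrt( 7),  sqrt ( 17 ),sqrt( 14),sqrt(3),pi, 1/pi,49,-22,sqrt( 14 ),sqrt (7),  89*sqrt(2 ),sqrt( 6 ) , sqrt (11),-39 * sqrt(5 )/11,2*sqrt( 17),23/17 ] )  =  [ - 22, - 39 * sqrt( 5 )/11,1/pi, 23/17, sqrt( 3),sqrt( 6), sqrt( 7 ),pi, sqrt(11 ),sqrt(14), sqrt( 14 ),sqrt( 17 ) , sqrt( 19 ), 2* sqrt (17 ), 49, 42*sqrt(7), 89 * sqrt( 2 ) ]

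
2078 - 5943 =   -  3865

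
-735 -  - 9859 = 9124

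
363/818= 363/818 =0.44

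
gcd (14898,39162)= 6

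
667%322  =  23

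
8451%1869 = 975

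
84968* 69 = 5862792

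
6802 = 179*38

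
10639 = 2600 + 8039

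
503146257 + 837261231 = 1340407488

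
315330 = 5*63066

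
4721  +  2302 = 7023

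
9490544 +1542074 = 11032618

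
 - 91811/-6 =15301+5/6 = 15301.83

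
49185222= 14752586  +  34432636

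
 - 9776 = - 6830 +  - 2946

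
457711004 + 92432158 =550143162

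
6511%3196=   119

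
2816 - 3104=-288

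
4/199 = 4/199 = 0.02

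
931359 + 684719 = 1616078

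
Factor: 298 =2^1*149^1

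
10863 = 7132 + 3731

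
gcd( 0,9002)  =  9002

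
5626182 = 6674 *843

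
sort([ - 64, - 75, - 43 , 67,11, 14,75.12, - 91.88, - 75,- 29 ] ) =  [  -  91.88, - 75, - 75,-64,-43,-29 , 11, 14,67,75.12]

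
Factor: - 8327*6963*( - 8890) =515450209890 = 2^1*3^1*5^1*7^1 * 11^2*127^1*211^1*757^1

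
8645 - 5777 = 2868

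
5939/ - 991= -5939/991 = -  5.99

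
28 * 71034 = 1988952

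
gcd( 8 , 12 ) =4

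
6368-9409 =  - 3041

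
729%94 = 71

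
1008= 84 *12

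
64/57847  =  64/57847= 0.00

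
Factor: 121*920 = 2^3 * 5^1*11^2*23^1 = 111320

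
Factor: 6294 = 2^1*3^1*1049^1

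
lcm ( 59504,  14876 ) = 59504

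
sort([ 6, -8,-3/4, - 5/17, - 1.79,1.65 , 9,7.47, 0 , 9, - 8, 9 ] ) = [ - 8, - 8, - 1.79, - 3/4, - 5/17, 0, 1.65, 6,7.47,9, 9, 9 ] 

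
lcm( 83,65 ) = 5395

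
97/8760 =97/8760 = 0.01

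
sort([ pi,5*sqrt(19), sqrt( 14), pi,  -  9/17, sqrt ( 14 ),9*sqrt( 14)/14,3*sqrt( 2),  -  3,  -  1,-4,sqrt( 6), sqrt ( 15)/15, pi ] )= [-4, - 3, - 1, - 9/17, sqrt( 15)/15,9*sqrt(14 )/14,  sqrt( 6 ),  pi,  pi, pi,sqrt(14),  sqrt( 14), 3*sqrt( 2 ), 5*sqrt( 19) ]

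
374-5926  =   - 5552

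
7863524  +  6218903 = 14082427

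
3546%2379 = 1167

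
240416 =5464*44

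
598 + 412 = 1010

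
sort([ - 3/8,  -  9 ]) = [ - 9, - 3/8]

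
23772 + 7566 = 31338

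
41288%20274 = 740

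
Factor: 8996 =2^2*13^1*173^1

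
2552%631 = 28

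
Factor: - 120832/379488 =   -  64/201 = - 2^6*3^ (-1)*67^( - 1)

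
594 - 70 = 524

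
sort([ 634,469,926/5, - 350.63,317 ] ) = [ - 350.63,926/5,317,469, 634] 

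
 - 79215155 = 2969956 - 82185111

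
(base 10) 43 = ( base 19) 25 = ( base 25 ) 1i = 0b101011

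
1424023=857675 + 566348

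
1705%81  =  4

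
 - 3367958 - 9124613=-12492571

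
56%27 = 2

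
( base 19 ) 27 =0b101101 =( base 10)45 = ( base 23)1M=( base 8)55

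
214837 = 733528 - 518691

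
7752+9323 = 17075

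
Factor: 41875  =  5^4*67^1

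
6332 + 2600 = 8932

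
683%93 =32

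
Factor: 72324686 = 2^1*7^2 * 101^1*7307^1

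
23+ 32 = 55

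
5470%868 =262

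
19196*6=115176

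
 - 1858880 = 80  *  (-23236)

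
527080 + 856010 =1383090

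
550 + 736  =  1286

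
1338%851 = 487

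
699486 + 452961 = 1152447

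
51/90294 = 17/30098 = 0.00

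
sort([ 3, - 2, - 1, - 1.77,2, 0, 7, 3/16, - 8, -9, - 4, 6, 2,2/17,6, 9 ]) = [ - 9, - 8 , - 4 , - 2, - 1.77, - 1, 0, 2/17, 3/16,2, 2 , 3, 6,6, 7,9 ] 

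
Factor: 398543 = 398543^1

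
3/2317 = 3/2317 = 0.00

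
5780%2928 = 2852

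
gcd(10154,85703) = 1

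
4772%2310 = 152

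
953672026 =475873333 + 477798693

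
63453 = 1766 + 61687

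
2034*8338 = 16959492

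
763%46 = 27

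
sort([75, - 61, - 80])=[ - 80,  -  61, 75 ]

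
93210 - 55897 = 37313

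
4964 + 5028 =9992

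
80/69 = 1  +  11/69 =1.16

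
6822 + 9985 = 16807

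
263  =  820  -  557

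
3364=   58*58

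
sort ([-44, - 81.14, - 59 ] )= [ - 81.14, - 59, - 44]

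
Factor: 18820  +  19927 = 38747=   38747^1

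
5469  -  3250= 2219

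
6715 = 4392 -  - 2323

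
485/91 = 5+30/91= 5.33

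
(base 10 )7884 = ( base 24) dgc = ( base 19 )12fi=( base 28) a1g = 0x1ECC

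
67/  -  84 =-67/84= - 0.80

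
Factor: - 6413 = -11^2*53^1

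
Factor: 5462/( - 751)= - 2^1*751^(-1) * 2731^1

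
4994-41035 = -36041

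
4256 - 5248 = - 992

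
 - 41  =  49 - 90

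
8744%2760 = 464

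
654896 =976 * 671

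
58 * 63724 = 3695992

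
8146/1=8146 =8146.00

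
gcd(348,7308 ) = 348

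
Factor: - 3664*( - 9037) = 2^4* 7^1 *229^1*1291^1 = 33111568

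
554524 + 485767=1040291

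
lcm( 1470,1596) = 55860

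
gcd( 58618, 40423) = 1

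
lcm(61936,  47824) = 3778096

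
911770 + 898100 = 1809870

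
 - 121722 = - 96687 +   -  25035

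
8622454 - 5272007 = 3350447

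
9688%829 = 569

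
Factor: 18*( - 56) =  - 2^4*3^2*7^1 = - 1008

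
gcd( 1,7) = 1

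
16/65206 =8/32603 = 0.00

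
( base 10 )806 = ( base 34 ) NO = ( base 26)150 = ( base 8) 1446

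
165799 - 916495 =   -  750696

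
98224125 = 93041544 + 5182581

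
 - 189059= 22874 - 211933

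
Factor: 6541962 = 2^1 *3^1*7^1*109^1*1429^1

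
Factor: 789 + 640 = 1429 = 1429^1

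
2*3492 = 6984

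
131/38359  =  131/38359 =0.00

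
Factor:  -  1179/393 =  - 3^1 = - 3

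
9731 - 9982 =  - 251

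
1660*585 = 971100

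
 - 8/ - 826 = 4/413  =  0.01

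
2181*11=23991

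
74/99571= 74/99571 = 0.00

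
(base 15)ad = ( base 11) 139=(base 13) C7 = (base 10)163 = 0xA3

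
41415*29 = 1201035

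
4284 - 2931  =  1353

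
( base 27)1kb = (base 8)2400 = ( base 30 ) 1ck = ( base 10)1280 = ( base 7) 3506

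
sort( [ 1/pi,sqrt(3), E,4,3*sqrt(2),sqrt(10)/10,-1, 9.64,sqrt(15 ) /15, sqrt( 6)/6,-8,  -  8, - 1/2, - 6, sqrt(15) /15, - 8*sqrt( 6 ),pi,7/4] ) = [  -  8 *sqrt(6),-8, - 8, - 6, - 1, - 1/2,sqrt(15)/15,sqrt(15) /15,sqrt(10) /10,1/pi, sqrt(6 )/6,sqrt(3), 7/4,E,pi, 4,3*sqrt(2 ), 9.64]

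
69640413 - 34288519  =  35351894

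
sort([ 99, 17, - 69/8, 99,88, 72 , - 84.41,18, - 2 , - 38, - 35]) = [ - 84.41, - 38, - 35 , - 69/8, - 2, 17,  18,72, 88, 99 , 99 ] 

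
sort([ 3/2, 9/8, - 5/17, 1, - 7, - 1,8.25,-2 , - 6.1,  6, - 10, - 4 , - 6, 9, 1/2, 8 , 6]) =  [ - 10, - 7,-6.1, - 6, - 4, - 2, - 1, - 5/17, 1/2,  1, 9/8 , 3/2,6, 6,8, 8.25, 9 ] 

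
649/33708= 649/33708 =0.02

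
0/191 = 0 = 0.00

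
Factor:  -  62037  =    -  3^2 * 61^1 * 113^1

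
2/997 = 2/997 = 0.00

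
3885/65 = 59 + 10/13 = 59.77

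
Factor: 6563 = 6563^1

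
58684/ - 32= - 1834 + 1/8 =-1833.88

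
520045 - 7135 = 512910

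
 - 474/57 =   -  9 + 13/19  =  - 8.32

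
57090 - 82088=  - 24998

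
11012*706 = 7774472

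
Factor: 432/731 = 2^4 * 3^3* 17^( - 1 )*43^(  -  1)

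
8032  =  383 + 7649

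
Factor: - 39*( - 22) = 2^1*3^1*11^1*13^1 = 858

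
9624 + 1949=11573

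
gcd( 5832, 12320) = 8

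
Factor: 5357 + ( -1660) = 3697 = 3697^1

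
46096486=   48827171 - 2730685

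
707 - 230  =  477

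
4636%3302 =1334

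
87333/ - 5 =-17467 + 2/5=- 17466.60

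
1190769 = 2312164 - 1121395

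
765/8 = 95 + 5/8 = 95.62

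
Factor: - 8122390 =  - 2^1*5^1 * 521^1*1559^1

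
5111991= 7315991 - 2204000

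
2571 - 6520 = - 3949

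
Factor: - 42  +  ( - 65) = -107 =- 107^1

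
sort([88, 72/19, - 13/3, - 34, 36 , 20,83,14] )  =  [ - 34,  -  13/3,72/19,14, 20, 36,83, 88]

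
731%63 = 38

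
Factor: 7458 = 2^1*3^1 * 11^1*113^1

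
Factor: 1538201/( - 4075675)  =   - 5^( -2 )*7^1*37^1*5939^1*163027^( - 1) 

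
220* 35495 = 7808900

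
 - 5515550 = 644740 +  - 6160290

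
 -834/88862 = - 1 + 44014/44431 = - 0.01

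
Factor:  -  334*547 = - 182698= - 2^1*167^1*547^1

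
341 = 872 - 531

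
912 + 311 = 1223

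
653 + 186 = 839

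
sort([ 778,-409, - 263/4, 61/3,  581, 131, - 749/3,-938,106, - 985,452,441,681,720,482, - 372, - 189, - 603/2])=[ - 985, - 938, - 409, - 372,-603/2, - 749/3, -189, - 263/4,61/3,  106,131,441,452,482,581, 681, 720, 778]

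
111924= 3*37308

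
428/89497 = 428/89497=0.00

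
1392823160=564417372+828405788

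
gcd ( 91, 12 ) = 1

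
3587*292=1047404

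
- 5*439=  - 2195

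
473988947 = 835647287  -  361658340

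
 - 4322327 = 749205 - 5071532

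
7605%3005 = 1595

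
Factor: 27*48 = 2^4 *3^4 = 1296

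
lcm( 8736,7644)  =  61152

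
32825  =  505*65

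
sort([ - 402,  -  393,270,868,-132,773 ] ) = [ - 402, - 393, - 132,  270,773, 868]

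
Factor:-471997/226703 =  - 31^( - 1)  *  71^( - 1)*103^(-1)*471997^1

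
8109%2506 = 591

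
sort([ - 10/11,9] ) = [  -  10/11 , 9]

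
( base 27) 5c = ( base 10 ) 147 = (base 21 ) 70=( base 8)223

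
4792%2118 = 556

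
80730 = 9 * 8970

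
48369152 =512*94471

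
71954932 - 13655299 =58299633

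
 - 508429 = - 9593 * 53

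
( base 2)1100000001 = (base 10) 769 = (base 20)1I9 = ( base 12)541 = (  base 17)2b4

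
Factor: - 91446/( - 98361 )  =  30482/32787 = 2^1*3^(-2)*3643^(-1)*15241^1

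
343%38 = 1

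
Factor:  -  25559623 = - 25559623^1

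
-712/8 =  - 89 = - 89.00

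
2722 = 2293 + 429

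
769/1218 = 769/1218 = 0.63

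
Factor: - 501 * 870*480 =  - 2^6*3^3 * 5^2*29^1*167^1 = - 209217600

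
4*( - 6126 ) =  - 24504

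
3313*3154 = 10449202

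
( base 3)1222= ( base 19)2f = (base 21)2b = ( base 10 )53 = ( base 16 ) 35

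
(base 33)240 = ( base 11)1810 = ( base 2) 100100000110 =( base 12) 1406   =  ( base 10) 2310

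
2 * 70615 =141230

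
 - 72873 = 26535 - 99408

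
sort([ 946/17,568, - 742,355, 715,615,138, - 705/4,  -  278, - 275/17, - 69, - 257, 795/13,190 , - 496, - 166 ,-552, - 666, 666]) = [-742, - 666, - 552, - 496,-278,-257 , - 705/4, - 166, - 69, - 275/17,946/17, 795/13,138,190, 355, 568,615 , 666, 715] 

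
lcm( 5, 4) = 20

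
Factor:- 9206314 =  - 2^1*13^1 *317^1 *1117^1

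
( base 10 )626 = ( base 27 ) n5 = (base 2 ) 1001110010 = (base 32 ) ji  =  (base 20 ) 1b6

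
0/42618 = 0 = 0.00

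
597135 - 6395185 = - 5798050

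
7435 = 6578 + 857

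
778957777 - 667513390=111444387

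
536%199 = 138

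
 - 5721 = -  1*5721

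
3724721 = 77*48373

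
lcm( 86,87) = 7482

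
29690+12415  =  42105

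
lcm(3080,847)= 33880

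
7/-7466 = -1 + 7459/7466 = - 0.00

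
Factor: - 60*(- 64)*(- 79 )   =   - 303360 = - 2^8*3^1*5^1 * 79^1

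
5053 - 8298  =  -3245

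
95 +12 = 107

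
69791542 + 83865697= 153657239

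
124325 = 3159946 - 3035621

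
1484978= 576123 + 908855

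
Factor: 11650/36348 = 2^( - 1)*3^(-1)*5^2*13^( - 1 ) = 25/78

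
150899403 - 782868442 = -631969039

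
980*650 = 637000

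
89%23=20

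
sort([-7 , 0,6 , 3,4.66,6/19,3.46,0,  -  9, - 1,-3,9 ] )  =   [ - 9 , - 7, - 3, - 1, 0, 0, 6/19,3,3.46,4.66,6,  9]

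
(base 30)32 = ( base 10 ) 92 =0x5C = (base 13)71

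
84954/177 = 28318/59 = 479.97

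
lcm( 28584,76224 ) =228672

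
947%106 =99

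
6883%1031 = 697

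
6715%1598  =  323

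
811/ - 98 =-811/98 = - 8.28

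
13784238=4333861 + 9450377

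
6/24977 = 6/24977 = 0.00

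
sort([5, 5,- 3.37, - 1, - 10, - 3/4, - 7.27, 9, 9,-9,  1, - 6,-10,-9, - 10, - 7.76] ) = [  -  10 ,-10,  -  10, - 9 , - 9,-7.76, -7.27, - 6, - 3.37,  -  1,-3/4,1,5,  5 , 9,9 ]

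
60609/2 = 30304+1/2 = 30304.50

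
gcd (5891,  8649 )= 1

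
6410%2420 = 1570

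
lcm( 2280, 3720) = 70680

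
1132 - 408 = 724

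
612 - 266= 346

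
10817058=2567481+8249577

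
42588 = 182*234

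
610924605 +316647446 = 927572051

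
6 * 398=2388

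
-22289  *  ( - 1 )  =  22289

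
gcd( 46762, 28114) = 2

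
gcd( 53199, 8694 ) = 207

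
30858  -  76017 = -45159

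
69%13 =4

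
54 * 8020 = 433080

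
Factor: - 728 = - 2^3*7^1*13^1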